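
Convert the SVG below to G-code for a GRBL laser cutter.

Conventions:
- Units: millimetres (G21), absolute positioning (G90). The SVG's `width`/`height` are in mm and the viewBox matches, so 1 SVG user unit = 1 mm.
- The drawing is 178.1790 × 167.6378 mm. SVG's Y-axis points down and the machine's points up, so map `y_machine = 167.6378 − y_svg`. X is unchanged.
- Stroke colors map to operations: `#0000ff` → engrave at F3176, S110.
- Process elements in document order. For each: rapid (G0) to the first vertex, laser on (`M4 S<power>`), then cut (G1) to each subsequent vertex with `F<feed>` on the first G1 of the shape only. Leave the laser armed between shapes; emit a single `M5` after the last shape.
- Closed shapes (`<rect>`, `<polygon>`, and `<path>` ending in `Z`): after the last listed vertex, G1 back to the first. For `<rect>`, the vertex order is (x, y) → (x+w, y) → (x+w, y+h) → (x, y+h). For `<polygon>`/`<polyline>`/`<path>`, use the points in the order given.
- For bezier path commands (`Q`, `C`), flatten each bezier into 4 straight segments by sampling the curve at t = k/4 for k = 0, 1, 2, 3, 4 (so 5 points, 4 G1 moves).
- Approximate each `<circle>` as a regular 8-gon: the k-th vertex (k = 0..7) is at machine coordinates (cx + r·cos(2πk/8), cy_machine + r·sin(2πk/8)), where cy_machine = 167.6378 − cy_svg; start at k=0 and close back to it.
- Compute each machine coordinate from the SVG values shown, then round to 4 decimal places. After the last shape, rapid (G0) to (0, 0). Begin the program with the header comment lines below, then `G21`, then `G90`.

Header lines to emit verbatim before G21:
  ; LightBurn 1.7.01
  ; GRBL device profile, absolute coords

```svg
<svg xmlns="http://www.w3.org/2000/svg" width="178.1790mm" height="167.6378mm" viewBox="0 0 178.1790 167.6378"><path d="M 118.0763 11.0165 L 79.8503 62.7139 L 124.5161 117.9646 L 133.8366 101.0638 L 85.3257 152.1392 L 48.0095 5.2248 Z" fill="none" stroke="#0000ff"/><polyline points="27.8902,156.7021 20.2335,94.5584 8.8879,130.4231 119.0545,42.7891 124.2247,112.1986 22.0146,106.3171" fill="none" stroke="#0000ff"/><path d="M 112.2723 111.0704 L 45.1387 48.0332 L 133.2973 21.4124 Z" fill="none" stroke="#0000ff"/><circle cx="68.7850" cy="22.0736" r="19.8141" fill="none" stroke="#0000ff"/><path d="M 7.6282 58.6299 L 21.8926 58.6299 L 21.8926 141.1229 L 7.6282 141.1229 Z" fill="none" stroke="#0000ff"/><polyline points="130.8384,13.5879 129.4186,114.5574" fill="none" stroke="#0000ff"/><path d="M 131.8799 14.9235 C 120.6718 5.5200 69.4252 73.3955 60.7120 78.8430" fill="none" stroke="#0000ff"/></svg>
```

; LightBurn 1.7.01
; GRBL device profile, absolute coords
G21
G90
G0 X118.0763 Y156.6213
M4 S110
G1 X79.8503 Y104.9239 F3176
G1 X124.5161 Y49.6732
G1 X133.8366 Y66.5740
G1 X85.3257 Y15.4986
G1 X48.0095 Y162.4130
G1 X118.0763 Y156.6213
G0 X27.8902 Y10.9357
M4 S110
G1 X20.2335 Y73.0794 F3176
G1 X8.8879 Y37.2147
G1 X119.0545 Y124.8487
G1 X124.2247 Y55.4392
G1 X22.0146 Y61.3207
G0 X112.2723 Y56.5674
M4 S110
G1 X45.1387 Y119.6046 F3176
G1 X133.2973 Y146.2254
G1 X112.2723 Y56.5674
G0 X88.5991 Y145.5642
M4 S110
G1 X82.7957 Y159.5749 F3176
G1 X68.7850 Y165.3783
G1 X54.7743 Y159.5749
G1 X48.9709 Y145.5642
G1 X54.7743 Y131.5535
G1 X68.7850 Y125.7501
G1 X82.7957 Y131.5535
G1 X88.5991 Y145.5642
G0 X7.6282 Y109.0079
M4 S110
G1 X21.8926 Y109.0079 F3176
G1 X21.8926 Y26.5149
G1 X7.6282 Y26.5149
G1 X7.6282 Y109.0079
G0 X130.8384 Y154.0499
M4 S110
G1 X129.4186 Y53.0804 F3176
G0 X131.8799 Y152.7143
M4 S110
G1 X117.2568 Y147.4600 F3176
G1 X95.3604 Y126.3237
G1 X73.9317 Y102.4028
G1 X60.7120 Y88.7948
M5
G0 X0.0000 Y0.0000

Since the viewBox matches the mm dimensions, user units are millimetres directly. The only transform is the Y-flip y_m = 167.6378 − y_svg.

Shape 1 is a closed polygon drawn with `<path>`. Its stroke #0000ff means engrave at S110, F3176. After flipping Y the toolpath is (118.0763,156.6213) → (79.8503,104.9239) → (124.5161,49.6732) → (133.8366,66.5740) → (85.3257,15.4986) → (48.0095,162.4130) → (118.0763,156.6213), returning to the start.

Shape 2 is a open polyline drawn with `<polyline>`. Its stroke #0000ff means engrave at S110, F3176. After flipping Y the toolpath is (27.8902,10.9357) → (20.2335,73.0794) → (8.8879,37.2147) → (119.0545,124.8487) → (124.2247,55.4392) → (22.0146,61.3207).

Shape 3 is a regular polygon drawn with `<path>`. Its stroke #0000ff means engrave at S110, F3176. After flipping Y the toolpath is (112.2723,56.5674) → (45.1387,119.6046) → (133.2973,146.2254) → (112.2723,56.5674), returning to the start.

Shape 4 is a circle drawn with `<circle>`. Its stroke #0000ff means engrave at S110, F3176. After flipping Y the toolpath is (88.5991,145.5642) → (82.7957,159.5749) → (68.7850,165.3783) → (54.7743,159.5749) → (48.9709,145.5642) → (54.7743,131.5535) → (68.7850,125.7501) → (82.7957,131.5535) → (88.5991,145.5642), returning to the start.

Shape 5 is a rectangle drawn with `<path>`. Its stroke #0000ff means engrave at S110, F3176. After flipping Y the toolpath is (7.6282,109.0079) → (21.8926,109.0079) → (21.8926,26.5149) → (7.6282,26.5149) → (7.6282,109.0079), returning to the start.

Shape 6 is a line segment drawn with `<polyline>`. Its stroke #0000ff means engrave at S110, F3176. After flipping Y the toolpath is (130.8384,154.0499) → (129.4186,53.0804).

Shape 7 is a cubic bezier drawn with `<path>`. Its stroke #0000ff means engrave at S110, F3176. After flipping Y the toolpath is (131.8799,152.7143) → (117.2568,147.4600) → (95.3604,126.3237) → (73.9317,102.4028) → (60.7120,88.7948).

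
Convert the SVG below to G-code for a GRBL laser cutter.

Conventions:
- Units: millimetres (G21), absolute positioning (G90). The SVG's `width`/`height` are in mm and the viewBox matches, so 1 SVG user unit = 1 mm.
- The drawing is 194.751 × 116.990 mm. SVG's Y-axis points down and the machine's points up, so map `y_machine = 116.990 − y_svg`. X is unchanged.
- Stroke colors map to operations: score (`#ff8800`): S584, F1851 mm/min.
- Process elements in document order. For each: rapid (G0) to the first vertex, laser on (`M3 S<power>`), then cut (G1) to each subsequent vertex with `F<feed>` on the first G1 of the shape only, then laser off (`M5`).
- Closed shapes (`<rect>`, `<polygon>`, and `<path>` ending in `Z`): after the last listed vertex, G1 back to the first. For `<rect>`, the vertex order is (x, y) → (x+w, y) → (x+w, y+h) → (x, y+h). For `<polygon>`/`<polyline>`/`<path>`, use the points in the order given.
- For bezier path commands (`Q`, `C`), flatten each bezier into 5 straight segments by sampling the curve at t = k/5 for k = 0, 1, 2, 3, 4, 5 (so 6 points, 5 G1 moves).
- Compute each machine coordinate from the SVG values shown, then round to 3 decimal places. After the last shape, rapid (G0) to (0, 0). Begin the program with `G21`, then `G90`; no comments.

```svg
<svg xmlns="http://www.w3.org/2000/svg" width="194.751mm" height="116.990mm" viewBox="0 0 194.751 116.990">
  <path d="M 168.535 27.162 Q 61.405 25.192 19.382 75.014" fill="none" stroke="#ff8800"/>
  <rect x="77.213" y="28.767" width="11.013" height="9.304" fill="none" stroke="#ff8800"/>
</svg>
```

G21
G90
G0 X168.535 Y89.828
M3 S584
G1 X128.287 Y88.544 F1851
G1 X93.248 Y83.117
G1 X63.418 Y73.547
G1 X38.795 Y59.833
G1 X19.382 Y41.976
M5
G0 X77.213 Y88.223
M3 S584
G1 X88.226 Y88.223 F1851
G1 X88.226 Y78.919
G1 X77.213 Y78.919
G1 X77.213 Y88.223
M5
G0 X0.000 Y0.000

Since the viewBox matches the mm dimensions, user units are millimetres directly. The only transform is the Y-flip y_m = 116.990 − y_svg.

Shape 1 is a quadratic bezier drawn with `<path>`. Its stroke #ff8800 means score at S584, F1851. After flipping Y the toolpath is (168.535,89.828) → (128.287,88.544) → (93.248,83.117) → (63.418,73.547) → (38.795,59.833) → (19.382,41.976).

Shape 2 is a rectangle drawn with `<rect>`. Its stroke #ff8800 means score at S584, F1851. After flipping Y the toolpath is (77.213,88.223) → (88.226,88.223) → (88.226,78.919) → (77.213,78.919) → (77.213,88.223), returning to the start.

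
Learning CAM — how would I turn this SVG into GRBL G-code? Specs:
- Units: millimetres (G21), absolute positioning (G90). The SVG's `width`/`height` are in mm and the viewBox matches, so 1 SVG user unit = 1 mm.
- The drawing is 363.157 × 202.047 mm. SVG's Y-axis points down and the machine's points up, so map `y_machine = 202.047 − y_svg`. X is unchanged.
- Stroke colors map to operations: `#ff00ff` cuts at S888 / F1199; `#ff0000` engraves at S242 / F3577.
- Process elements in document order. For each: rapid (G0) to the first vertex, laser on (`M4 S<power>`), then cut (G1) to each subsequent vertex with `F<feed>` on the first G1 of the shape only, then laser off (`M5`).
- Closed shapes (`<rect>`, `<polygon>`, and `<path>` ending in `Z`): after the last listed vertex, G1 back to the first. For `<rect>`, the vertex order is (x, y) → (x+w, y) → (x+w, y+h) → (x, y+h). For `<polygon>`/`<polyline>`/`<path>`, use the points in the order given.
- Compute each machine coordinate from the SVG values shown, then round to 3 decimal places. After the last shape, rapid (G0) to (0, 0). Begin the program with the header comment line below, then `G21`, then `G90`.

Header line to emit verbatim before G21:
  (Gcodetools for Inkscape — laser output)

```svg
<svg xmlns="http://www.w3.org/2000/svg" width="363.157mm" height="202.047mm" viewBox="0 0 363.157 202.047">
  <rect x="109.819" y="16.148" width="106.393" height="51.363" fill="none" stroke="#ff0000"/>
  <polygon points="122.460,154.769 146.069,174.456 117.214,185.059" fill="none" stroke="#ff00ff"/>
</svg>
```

(Gcodetools for Inkscape — laser output)
G21
G90
G0 X109.819 Y185.899
M4 S242
G1 X216.212 Y185.899 F3577
G1 X216.212 Y134.536
G1 X109.819 Y134.536
G1 X109.819 Y185.899
M5
G0 X122.460 Y47.278
M4 S888
G1 X146.069 Y27.591 F1199
G1 X117.214 Y16.988
G1 X122.460 Y47.278
M5
G0 X0.000 Y0.000

viewBox `0 0 363.157 202.047` with mm width/height → 1 unit = 1 mm. Flip: y_m = 202.047 − y_svg.

**Shape 1** — `<rect>` rectangle, stroke `#ff0000` → engrave (S242, F3577). Machine vertices: (109.819,185.899) → (216.212,185.899) → (216.212,134.536) → (109.819,134.536) → (109.819,185.899). Closed: final G1 returns to the first vertex.

**Shape 2** — `<polygon>` regular polygon, stroke `#ff00ff` → cut (S888, F1199). Machine vertices: (122.460,47.278) → (146.069,27.591) → (117.214,16.988) → (122.460,47.278). Closed: final G1 returns to the first vertex.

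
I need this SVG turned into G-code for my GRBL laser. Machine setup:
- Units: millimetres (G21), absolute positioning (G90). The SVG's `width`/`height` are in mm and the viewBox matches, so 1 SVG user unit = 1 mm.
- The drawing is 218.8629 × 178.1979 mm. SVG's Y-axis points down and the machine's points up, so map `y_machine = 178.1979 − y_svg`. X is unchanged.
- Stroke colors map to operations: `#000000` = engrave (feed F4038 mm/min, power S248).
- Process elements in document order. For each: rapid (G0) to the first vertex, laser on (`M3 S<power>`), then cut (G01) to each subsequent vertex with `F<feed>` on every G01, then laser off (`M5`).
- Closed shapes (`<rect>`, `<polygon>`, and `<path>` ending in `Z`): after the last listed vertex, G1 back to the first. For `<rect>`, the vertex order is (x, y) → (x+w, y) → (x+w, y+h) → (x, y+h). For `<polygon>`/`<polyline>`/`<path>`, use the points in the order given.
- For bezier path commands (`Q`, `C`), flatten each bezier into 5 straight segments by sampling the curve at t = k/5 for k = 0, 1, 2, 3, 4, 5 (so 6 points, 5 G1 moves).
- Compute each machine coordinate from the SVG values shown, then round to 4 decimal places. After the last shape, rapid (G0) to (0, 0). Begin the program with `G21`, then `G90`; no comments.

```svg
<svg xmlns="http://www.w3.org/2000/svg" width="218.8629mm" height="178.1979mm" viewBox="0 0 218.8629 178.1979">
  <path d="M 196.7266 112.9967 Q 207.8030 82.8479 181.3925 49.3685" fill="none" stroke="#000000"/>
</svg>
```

Since the viewBox matches the mm dimensions, user units are millimetres directly. The only transform is the Y-flip y_m = 178.1979 − y_svg.

Shape 1 is a quadratic bezier drawn with `<path>`. Its stroke #000000 means engrave at S248, F4038. After flipping Y the toolpath is (196.7266,65.2012) → (199.6577,77.3939) → (199.5898,89.8531) → (196.5230,102.5788) → (190.4572,115.5709) → (181.3925,128.8294).

G21
G90
G0 X196.7266 Y65.2012
M3 S248
G01 X199.6577 Y77.3939 F4038
G01 X199.5898 Y89.8531 F4038
G01 X196.5230 Y102.5788 F4038
G01 X190.4572 Y115.5709 F4038
G01 X181.3925 Y128.8294 F4038
M5
G0 X0.0000 Y0.0000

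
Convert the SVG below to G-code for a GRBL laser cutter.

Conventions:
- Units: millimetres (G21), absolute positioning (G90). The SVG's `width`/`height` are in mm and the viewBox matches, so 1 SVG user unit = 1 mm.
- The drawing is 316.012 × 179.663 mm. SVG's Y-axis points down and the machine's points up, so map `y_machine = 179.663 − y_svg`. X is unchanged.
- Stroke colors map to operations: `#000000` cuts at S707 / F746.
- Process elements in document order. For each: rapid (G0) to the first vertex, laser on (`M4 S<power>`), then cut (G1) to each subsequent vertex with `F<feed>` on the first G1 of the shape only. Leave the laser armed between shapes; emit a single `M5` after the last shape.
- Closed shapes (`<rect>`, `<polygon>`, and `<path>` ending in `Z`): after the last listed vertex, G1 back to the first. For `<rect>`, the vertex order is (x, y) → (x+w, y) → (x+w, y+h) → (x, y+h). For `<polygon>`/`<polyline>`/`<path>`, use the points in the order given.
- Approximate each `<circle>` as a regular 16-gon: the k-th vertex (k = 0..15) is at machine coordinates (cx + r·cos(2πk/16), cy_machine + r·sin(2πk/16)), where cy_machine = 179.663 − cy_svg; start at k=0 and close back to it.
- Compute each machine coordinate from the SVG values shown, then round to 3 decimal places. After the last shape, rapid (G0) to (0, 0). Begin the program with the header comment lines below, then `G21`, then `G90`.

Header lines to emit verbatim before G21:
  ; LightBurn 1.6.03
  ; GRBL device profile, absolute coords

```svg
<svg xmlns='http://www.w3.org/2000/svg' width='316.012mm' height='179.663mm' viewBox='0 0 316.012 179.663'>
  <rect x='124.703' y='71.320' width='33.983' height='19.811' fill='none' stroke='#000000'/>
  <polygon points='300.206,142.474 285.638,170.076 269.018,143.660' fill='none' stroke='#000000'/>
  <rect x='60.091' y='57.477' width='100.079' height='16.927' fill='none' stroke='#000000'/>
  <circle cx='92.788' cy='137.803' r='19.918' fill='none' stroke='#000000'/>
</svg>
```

Since the viewBox matches the mm dimensions, user units are millimetres directly. The only transform is the Y-flip y_m = 179.663 − y_svg.

Shape 1 is a rectangle drawn with `<rect>`. Its stroke #000000 means cut at S707, F746. After flipping Y the toolpath is (124.703,108.343) → (158.686,108.343) → (158.686,88.532) → (124.703,88.532) → (124.703,108.343), returning to the start.

Shape 2 is a regular polygon drawn with `<polygon>`. Its stroke #000000 means cut at S707, F746. After flipping Y the toolpath is (300.206,37.189) → (285.638,9.587) → (269.018,36.003) → (300.206,37.189), returning to the start.

Shape 3 is a rectangle drawn with `<rect>`. Its stroke #000000 means cut at S707, F746. After flipping Y the toolpath is (60.091,122.186) → (160.170,122.186) → (160.170,105.259) → (60.091,105.259) → (60.091,122.186), returning to the start.

Shape 4 is a circle drawn with `<circle>`. Its stroke #000000 means cut at S707, F746. After flipping Y the toolpath is (112.706,41.860) → (111.190,49.482) → (106.872,55.944) → (100.410,60.262) → (92.788,61.778) → (85.166,60.262) → (78.704,55.944) → (74.386,49.482) → (72.870,41.860) → (74.386,34.238) → (78.704,27.776) → (85.166,23.458) → (92.788,21.942) → (100.410,23.458) → (106.872,27.776) → (111.190,34.238) → (112.706,41.860), returning to the start.

; LightBurn 1.6.03
; GRBL device profile, absolute coords
G21
G90
G0 X124.703 Y108.343
M4 S707
G1 X158.686 Y108.343 F746
G1 X158.686 Y88.532
G1 X124.703 Y88.532
G1 X124.703 Y108.343
G0 X300.206 Y37.189
M4 S707
G1 X285.638 Y9.587 F746
G1 X269.018 Y36.003
G1 X300.206 Y37.189
G0 X60.091 Y122.186
M4 S707
G1 X160.170 Y122.186 F746
G1 X160.170 Y105.259
G1 X60.091 Y105.259
G1 X60.091 Y122.186
G0 X112.706 Y41.860
M4 S707
G1 X111.190 Y49.482 F746
G1 X106.872 Y55.944
G1 X100.410 Y60.262
G1 X92.788 Y61.778
G1 X85.166 Y60.262
G1 X78.704 Y55.944
G1 X74.386 Y49.482
G1 X72.870 Y41.860
G1 X74.386 Y34.238
G1 X78.704 Y27.776
G1 X85.166 Y23.458
G1 X92.788 Y21.942
G1 X100.410 Y23.458
G1 X106.872 Y27.776
G1 X111.190 Y34.238
G1 X112.706 Y41.860
M5
G0 X0.000 Y0.000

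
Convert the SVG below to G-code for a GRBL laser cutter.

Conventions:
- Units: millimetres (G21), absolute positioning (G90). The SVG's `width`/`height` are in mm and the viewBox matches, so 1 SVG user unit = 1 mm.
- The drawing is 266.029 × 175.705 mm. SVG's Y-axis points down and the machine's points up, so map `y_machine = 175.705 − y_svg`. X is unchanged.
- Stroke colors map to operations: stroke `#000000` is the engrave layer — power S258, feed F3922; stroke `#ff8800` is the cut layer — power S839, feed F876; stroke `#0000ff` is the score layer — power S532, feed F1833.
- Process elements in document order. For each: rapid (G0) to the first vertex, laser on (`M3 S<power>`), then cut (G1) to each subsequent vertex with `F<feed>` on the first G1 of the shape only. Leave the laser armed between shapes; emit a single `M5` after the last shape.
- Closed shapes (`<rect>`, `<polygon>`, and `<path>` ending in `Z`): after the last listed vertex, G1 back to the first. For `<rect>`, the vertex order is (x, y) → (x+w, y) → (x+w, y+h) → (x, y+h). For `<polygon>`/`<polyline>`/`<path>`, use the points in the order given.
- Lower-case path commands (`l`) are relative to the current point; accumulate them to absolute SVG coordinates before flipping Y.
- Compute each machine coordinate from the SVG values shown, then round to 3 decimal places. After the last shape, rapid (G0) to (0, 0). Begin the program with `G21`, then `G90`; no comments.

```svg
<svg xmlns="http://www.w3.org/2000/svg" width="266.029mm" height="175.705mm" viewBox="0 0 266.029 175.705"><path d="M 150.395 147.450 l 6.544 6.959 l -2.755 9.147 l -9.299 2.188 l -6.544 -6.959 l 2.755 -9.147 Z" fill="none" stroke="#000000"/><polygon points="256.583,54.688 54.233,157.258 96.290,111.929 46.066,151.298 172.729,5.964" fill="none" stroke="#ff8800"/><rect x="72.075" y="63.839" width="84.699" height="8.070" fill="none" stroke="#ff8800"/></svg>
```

G21
G90
G0 X150.395 Y28.255
M3 S258
G1 X156.939 Y21.296 F3922
G1 X154.184 Y12.149
G1 X144.885 Y9.961
G1 X138.341 Y16.920
G1 X141.096 Y26.067
G1 X150.395 Y28.255
G0 X256.583 Y121.017
M3 S839
G1 X54.233 Y18.447 F876
G1 X96.290 Y63.776
G1 X46.066 Y24.407
G1 X172.729 Y169.741
G1 X256.583 Y121.017
G0 X72.075 Y111.866
M3 S839
G1 X156.774 Y111.866 F876
G1 X156.774 Y103.796
G1 X72.075 Y103.796
G1 X72.075 Y111.866
M5
G0 X0.000 Y0.000

1 u = 1 mm; y_m = 175.705 − y.

[1] `<path>` regular polygon, #000000→engrave S258 F3922: (150.395,28.255) → (156.939,21.296) → (154.184,12.149) → (144.885,9.961) → (138.341,16.920) → (141.096,26.067) → (150.395,28.255) (closed)

[2] `<polygon>` closed polygon, #ff8800→cut S839 F876: (256.583,121.017) → (54.233,18.447) → (96.290,63.776) → (46.066,24.407) → (172.729,169.741) → (256.583,121.017) (closed)

[3] `<rect>` rectangle, #ff8800→cut S839 F876: (72.075,111.866) → (156.774,111.866) → (156.774,103.796) → (72.075,103.796) → (72.075,111.866) (closed)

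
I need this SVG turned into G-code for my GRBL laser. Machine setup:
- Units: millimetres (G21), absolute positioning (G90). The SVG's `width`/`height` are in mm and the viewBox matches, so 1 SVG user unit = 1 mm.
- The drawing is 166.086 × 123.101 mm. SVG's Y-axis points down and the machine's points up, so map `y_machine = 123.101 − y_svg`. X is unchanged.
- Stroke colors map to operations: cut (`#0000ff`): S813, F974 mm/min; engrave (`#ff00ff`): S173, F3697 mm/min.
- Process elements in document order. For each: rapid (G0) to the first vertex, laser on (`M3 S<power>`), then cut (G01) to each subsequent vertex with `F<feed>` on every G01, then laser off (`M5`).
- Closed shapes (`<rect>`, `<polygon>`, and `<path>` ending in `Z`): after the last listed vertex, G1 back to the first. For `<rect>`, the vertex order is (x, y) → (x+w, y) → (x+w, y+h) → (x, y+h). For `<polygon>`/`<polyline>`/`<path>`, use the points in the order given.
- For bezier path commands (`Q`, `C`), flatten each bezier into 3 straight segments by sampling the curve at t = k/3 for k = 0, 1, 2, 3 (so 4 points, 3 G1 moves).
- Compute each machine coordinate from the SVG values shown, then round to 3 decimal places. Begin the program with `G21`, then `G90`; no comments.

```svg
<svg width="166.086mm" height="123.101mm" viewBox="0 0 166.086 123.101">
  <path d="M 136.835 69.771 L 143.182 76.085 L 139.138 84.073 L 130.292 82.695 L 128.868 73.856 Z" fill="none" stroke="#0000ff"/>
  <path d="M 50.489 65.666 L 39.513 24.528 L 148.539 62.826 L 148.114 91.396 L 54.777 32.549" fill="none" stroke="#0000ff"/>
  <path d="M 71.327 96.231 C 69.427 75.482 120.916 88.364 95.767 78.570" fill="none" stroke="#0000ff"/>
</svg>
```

G21
G90
G0 X136.835 Y53.330
M3 S813
G01 X143.182 Y47.016 F974
G01 X139.138 Y39.028 F974
G01 X130.292 Y40.406 F974
G01 X128.868 Y49.245 F974
G01 X136.835 Y53.330 F974
M5
G0 X50.489 Y57.435
M3 S813
G01 X39.513 Y98.573 F974
G01 X148.539 Y60.275 F974
G01 X148.114 Y31.705 F974
G01 X54.777 Y90.552 F974
M5
G0 X71.327 Y26.870
M3 S813
G01 X82.408 Y38.494 F974
G01 X100.186 Y40.210 F974
G01 X95.767 Y44.531 F974
M5

viewBox `0 0 166.086 123.101` with mm width/height → 1 unit = 1 mm. Flip: y_m = 123.101 − y_svg.

**Shape 1** — `<path>` regular polygon, stroke `#0000ff` → cut (S813, F974). Machine vertices: (136.835,53.330) → (143.182,47.016) → (139.138,39.028) → (130.292,40.406) → (128.868,49.245) → (136.835,53.330). Closed: final G1 returns to the first vertex.

**Shape 2** — `<path>` open polyline, stroke `#0000ff` → cut (S813, F974). Machine vertices: (50.489,57.435) → (39.513,98.573) → (148.539,60.275) → (148.114,31.705) → (54.777,90.552). Open path.

**Shape 3** — `<path>` cubic bezier, stroke `#0000ff` → cut (S813, F974). Control points (SVG): P0=(71.327,96.231), P1=(69.427,75.482), P2=(120.916,88.364), P3=(95.767,78.570); sampled at t=k/3. Machine vertices: (71.327,26.870) → (82.408,38.494) → (100.186,40.210) → (95.767,44.531). Open path.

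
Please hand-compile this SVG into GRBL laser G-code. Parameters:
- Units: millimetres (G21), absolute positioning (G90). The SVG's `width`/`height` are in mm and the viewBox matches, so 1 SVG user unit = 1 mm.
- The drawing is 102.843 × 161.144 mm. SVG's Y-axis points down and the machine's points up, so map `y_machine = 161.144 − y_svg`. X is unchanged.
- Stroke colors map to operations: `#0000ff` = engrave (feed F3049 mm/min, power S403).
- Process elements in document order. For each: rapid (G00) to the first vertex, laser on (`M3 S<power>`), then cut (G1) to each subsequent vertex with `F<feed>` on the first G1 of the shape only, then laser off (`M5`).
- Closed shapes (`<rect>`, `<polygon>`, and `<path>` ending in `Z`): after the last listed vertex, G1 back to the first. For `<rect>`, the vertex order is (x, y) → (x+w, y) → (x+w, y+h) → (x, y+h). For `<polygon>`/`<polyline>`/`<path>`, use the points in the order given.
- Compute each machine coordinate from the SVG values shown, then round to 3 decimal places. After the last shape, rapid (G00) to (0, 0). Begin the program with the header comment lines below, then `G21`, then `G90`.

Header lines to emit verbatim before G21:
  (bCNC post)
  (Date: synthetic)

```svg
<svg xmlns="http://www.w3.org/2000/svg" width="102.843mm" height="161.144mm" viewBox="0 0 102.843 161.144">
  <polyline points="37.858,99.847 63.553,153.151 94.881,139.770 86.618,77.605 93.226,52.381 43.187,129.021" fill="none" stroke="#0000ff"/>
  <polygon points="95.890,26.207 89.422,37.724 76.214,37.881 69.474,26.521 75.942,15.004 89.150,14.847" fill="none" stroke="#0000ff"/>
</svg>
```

Since the viewBox matches the mm dimensions, user units are millimetres directly. The only transform is the Y-flip y_m = 161.144 − y_svg.

Shape 1 is a open polyline drawn with `<polyline>`. Its stroke #0000ff means engrave at S403, F3049. After flipping Y the toolpath is (37.858,61.297) → (63.553,7.993) → (94.881,21.374) → (86.618,83.539) → (93.226,108.763) → (43.187,32.123).

Shape 2 is a regular polygon drawn with `<polygon>`. Its stroke #0000ff means engrave at S403, F3049. After flipping Y the toolpath is (95.890,134.937) → (89.422,123.420) → (76.214,123.263) → (69.474,134.623) → (75.942,146.140) → (89.150,146.297) → (95.890,134.937), returning to the start.

(bCNC post)
(Date: synthetic)
G21
G90
G00 X37.858 Y61.297
M3 S403
G1 X63.553 Y7.993 F3049
G1 X94.881 Y21.374
G1 X86.618 Y83.539
G1 X93.226 Y108.763
G1 X43.187 Y32.123
M5
G00 X95.890 Y134.937
M3 S403
G1 X89.422 Y123.420 F3049
G1 X76.214 Y123.263
G1 X69.474 Y134.623
G1 X75.942 Y146.140
G1 X89.150 Y146.297
G1 X95.890 Y134.937
M5
G00 X0.000 Y0.000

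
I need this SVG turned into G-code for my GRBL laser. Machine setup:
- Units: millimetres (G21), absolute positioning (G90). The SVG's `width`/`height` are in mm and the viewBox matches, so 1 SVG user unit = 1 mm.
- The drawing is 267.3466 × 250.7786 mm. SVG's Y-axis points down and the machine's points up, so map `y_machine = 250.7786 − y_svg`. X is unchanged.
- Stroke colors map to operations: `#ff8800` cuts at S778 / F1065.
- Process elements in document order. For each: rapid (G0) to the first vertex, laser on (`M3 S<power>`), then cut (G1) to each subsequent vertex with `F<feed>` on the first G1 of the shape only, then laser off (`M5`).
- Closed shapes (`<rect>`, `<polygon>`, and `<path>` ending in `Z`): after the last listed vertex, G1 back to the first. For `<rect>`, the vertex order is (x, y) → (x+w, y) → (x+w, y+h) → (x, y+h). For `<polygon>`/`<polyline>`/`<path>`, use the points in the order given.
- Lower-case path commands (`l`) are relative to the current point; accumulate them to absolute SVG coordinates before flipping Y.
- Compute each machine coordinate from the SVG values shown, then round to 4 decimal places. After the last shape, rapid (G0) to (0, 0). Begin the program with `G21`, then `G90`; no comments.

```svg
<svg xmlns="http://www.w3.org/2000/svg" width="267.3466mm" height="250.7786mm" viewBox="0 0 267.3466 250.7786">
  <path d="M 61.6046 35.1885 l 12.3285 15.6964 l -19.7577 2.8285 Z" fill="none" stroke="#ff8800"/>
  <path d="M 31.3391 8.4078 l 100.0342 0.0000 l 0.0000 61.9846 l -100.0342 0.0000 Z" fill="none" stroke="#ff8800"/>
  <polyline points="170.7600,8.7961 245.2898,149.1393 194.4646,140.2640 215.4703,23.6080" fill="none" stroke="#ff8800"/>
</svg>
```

G21
G90
G0 X61.6046 Y215.5901
M3 S778
G1 X73.9331 Y199.8937 F1065
G1 X54.1754 Y197.0652
G1 X61.6046 Y215.5901
M5
G0 X31.3391 Y242.3708
M3 S778
G1 X131.3733 Y242.3708 F1065
G1 X131.3733 Y180.3862
G1 X31.3391 Y180.3862
G1 X31.3391 Y242.3708
M5
G0 X170.7600 Y241.9825
M3 S778
G1 X245.2898 Y101.6393 F1065
G1 X194.4646 Y110.5146
G1 X215.4703 Y227.1706
M5
G0 X0.0000 Y0.0000

Since the viewBox matches the mm dimensions, user units are millimetres directly. The only transform is the Y-flip y_m = 250.7786 − y_svg.

Shape 1 is a regular polygon drawn with `<path>`. Its stroke #ff8800 means cut at S778, F1065. After flipping Y the toolpath is (61.6046,215.5901) → (73.9331,199.8937) → (54.1754,197.0652) → (61.6046,215.5901), returning to the start.

Shape 2 is a rectangle drawn with `<path>`. Its stroke #ff8800 means cut at S778, F1065. After flipping Y the toolpath is (31.3391,242.3708) → (131.3733,242.3708) → (131.3733,180.3862) → (31.3391,180.3862) → (31.3391,242.3708), returning to the start.

Shape 3 is a open polyline drawn with `<polyline>`. Its stroke #ff8800 means cut at S778, F1065. After flipping Y the toolpath is (170.7600,241.9825) → (245.2898,101.6393) → (194.4646,110.5146) → (215.4703,227.1706).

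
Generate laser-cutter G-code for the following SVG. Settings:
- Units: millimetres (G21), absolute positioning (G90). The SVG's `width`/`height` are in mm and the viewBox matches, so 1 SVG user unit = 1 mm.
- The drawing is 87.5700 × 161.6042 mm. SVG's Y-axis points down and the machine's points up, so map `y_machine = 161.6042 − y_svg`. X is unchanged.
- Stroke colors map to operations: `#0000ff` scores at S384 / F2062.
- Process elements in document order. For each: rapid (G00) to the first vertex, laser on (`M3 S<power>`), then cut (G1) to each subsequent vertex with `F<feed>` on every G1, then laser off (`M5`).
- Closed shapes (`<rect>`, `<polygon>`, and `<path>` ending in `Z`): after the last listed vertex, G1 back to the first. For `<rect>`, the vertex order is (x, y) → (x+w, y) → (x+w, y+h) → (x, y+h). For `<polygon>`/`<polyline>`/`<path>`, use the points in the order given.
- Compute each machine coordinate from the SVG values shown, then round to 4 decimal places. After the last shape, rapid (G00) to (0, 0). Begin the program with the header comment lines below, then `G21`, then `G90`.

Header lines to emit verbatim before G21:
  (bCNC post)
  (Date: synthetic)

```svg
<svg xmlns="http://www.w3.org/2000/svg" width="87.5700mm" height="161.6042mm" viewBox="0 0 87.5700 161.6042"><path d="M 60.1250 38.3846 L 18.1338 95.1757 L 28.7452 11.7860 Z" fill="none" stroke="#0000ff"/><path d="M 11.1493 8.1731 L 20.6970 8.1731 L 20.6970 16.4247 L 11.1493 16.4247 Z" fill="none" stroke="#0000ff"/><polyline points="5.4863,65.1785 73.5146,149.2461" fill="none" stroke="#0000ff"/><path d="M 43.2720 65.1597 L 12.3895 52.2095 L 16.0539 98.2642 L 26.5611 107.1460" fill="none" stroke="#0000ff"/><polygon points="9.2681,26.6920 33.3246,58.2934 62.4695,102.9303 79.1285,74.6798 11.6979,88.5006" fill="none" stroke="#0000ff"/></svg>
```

1 u = 1 mm; y_m = 161.6042 − y.

[1] `<path>` closed polygon, #0000ff→score S384 F2062: (60.1250,123.2196) → (18.1338,66.4285) → (28.7452,149.8182) → (60.1250,123.2196) (closed)

[2] `<path>` rectangle, #0000ff→score S384 F2062: (11.1493,153.4311) → (20.6970,153.4311) → (20.6970,145.1795) → (11.1493,145.1795) → (11.1493,153.4311) (closed)

[3] `<polyline>` line segment, #0000ff→score S384 F2062: (5.4863,96.4257) → (73.5146,12.3581)

[4] `<path>` open polyline, #0000ff→score S384 F2062: (43.2720,96.4445) → (12.3895,109.3947) → (16.0539,63.3400) → (26.5611,54.4582)

[5] `<polygon>` closed polygon, #0000ff→score S384 F2062: (9.2681,134.9122) → (33.3246,103.3108) → (62.4695,58.6739) → (79.1285,86.9244) → (11.6979,73.1036) → (9.2681,134.9122) (closed)

(bCNC post)
(Date: synthetic)
G21
G90
G00 X60.1250 Y123.2196
M3 S384
G1 X18.1338 Y66.4285 F2062
G1 X28.7452 Y149.8182 F2062
G1 X60.1250 Y123.2196 F2062
M5
G00 X11.1493 Y153.4311
M3 S384
G1 X20.6970 Y153.4311 F2062
G1 X20.6970 Y145.1795 F2062
G1 X11.1493 Y145.1795 F2062
G1 X11.1493 Y153.4311 F2062
M5
G00 X5.4863 Y96.4257
M3 S384
G1 X73.5146 Y12.3581 F2062
M5
G00 X43.2720 Y96.4445
M3 S384
G1 X12.3895 Y109.3947 F2062
G1 X16.0539 Y63.3400 F2062
G1 X26.5611 Y54.4582 F2062
M5
G00 X9.2681 Y134.9122
M3 S384
G1 X33.3246 Y103.3108 F2062
G1 X62.4695 Y58.6739 F2062
G1 X79.1285 Y86.9244 F2062
G1 X11.6979 Y73.1036 F2062
G1 X9.2681 Y134.9122 F2062
M5
G00 X0.0000 Y0.0000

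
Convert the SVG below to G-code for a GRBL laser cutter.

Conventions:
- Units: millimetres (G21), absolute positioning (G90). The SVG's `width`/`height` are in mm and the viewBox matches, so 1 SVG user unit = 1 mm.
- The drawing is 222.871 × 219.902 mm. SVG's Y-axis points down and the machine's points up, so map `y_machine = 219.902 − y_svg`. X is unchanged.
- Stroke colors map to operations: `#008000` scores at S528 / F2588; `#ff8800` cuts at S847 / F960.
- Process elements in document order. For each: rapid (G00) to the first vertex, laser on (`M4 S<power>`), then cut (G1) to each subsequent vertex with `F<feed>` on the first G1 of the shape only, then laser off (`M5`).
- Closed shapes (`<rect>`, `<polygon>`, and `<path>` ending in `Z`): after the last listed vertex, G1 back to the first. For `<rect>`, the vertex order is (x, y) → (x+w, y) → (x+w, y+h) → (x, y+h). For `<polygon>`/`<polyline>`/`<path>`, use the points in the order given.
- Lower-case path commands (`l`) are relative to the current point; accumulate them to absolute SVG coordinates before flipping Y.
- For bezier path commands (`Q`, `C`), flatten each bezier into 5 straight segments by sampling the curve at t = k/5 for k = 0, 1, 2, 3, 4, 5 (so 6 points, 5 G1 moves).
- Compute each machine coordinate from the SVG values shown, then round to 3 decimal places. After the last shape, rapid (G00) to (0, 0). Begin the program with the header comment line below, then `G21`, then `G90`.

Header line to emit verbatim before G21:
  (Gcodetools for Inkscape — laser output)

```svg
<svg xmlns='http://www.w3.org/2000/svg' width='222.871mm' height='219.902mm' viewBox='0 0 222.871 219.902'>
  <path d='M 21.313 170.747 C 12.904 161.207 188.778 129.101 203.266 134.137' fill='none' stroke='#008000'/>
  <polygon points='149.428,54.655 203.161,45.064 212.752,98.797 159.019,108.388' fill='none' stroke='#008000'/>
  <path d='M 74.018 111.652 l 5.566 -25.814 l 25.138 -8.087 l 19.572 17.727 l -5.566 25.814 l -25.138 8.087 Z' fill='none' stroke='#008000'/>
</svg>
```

1 u = 1 mm; y_m = 219.902 − y.

[1] `<path>` cubic bezier, #008000→score S528 F2588: (21.313,49.155) → (35.616,57.109) → (77.555,67.613) → (130.538,77.801) → (177.972,84.807) → (203.266,85.765)

[2] `<polygon>` regular polygon, #008000→score S528 F2588: (149.428,165.247) → (203.161,174.838) → (212.752,121.105) → (159.019,111.514) → (149.428,165.247) (closed)

[3] `<path>` regular polygon, #008000→score S528 F2588: (74.018,108.250) → (79.584,134.064) → (104.722,142.151) → (124.294,124.424) → (118.728,98.610) → (93.590,90.523) → (74.018,108.250) (closed)

(Gcodetools for Inkscape — laser output)
G21
G90
G00 X21.313 Y49.155
M4 S528
G1 X35.616 Y57.109 F2588
G1 X77.555 Y67.613
G1 X130.538 Y77.801
G1 X177.972 Y84.807
G1 X203.266 Y85.765
M5
G00 X149.428 Y165.247
M4 S528
G1 X203.161 Y174.838 F2588
G1 X212.752 Y121.105
G1 X159.019 Y111.514
G1 X149.428 Y165.247
M5
G00 X74.018 Y108.250
M4 S528
G1 X79.584 Y134.064 F2588
G1 X104.722 Y142.151
G1 X124.294 Y124.424
G1 X118.728 Y98.610
G1 X93.590 Y90.523
G1 X74.018 Y108.250
M5
G00 X0.000 Y0.000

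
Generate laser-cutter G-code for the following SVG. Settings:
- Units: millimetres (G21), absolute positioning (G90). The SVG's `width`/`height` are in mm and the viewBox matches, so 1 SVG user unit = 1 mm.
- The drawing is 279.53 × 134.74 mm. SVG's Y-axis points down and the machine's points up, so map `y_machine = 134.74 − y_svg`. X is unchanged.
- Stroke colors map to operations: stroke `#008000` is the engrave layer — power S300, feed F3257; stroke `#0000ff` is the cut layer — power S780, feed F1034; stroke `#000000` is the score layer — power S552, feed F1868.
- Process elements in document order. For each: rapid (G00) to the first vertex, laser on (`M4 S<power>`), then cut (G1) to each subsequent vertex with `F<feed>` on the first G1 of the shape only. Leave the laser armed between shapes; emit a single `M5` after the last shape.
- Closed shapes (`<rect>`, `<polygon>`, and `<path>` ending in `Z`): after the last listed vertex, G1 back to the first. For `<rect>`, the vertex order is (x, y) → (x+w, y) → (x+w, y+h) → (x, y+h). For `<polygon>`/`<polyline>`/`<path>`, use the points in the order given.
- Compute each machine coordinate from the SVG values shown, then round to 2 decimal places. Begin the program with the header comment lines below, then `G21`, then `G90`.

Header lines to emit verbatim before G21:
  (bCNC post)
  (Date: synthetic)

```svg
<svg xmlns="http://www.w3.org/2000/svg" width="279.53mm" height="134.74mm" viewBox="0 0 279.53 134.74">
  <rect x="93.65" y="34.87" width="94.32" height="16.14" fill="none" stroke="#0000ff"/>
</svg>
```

viewBox `0 0 279.53 134.74` with mm width/height → 1 unit = 1 mm. Flip: y_m = 134.74 − y_svg.

**Shape 1** — `<rect>` rectangle, stroke `#0000ff` → cut (S780, F1034). Machine vertices: (93.65,99.87) → (187.97,99.87) → (187.97,83.73) → (93.65,83.73) → (93.65,99.87). Closed: final G1 returns to the first vertex.

(bCNC post)
(Date: synthetic)
G21
G90
G00 X93.65 Y99.87
M4 S780
G1 X187.97 Y99.87 F1034
G1 X187.97 Y83.73
G1 X93.65 Y83.73
G1 X93.65 Y99.87
M5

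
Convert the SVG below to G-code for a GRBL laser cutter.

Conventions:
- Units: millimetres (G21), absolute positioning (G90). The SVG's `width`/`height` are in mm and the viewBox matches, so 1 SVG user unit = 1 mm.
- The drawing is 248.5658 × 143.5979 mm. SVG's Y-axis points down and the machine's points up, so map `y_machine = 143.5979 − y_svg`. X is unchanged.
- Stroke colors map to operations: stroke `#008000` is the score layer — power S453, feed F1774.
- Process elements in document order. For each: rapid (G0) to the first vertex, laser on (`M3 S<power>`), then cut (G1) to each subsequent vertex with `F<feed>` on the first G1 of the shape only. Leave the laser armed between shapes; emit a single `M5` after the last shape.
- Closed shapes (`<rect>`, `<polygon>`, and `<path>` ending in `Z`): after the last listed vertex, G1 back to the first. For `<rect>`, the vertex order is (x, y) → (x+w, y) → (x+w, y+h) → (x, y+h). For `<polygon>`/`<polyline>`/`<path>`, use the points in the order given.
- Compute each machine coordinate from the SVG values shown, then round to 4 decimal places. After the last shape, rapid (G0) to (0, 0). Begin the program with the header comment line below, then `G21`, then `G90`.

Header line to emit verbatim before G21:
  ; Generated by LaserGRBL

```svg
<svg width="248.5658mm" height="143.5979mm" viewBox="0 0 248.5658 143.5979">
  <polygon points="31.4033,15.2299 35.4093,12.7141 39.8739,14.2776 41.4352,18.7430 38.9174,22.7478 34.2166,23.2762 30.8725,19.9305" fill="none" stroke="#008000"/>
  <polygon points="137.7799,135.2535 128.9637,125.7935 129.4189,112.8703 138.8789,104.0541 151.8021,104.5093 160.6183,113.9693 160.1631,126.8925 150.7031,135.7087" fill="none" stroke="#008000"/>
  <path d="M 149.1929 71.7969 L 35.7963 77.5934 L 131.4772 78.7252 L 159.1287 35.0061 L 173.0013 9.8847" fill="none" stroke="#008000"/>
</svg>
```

; Generated by LaserGRBL
G21
G90
G0 X31.4033 Y128.3680
M3 S453
G1 X35.4093 Y130.8838 F1774
G1 X39.8739 Y129.3203
G1 X41.4352 Y124.8549
G1 X38.9174 Y120.8501
G1 X34.2166 Y120.3217
G1 X30.8725 Y123.6674
G1 X31.4033 Y128.3680
G0 X137.7799 Y8.3444
M3 S453
G1 X128.9637 Y17.8044 F1774
G1 X129.4189 Y30.7276
G1 X138.8789 Y39.5438
G1 X151.8021 Y39.0886
G1 X160.6183 Y29.6286
G1 X160.1631 Y16.7054
G1 X150.7031 Y7.8892
G1 X137.7799 Y8.3444
G0 X149.1929 Y71.8010
M3 S453
G1 X35.7963 Y66.0045 F1774
G1 X131.4772 Y64.8727
G1 X159.1287 Y108.5918
G1 X173.0013 Y133.7132
M5
G0 X0.0000 Y0.0000

1 u = 1 mm; y_m = 143.5979 − y.

[1] `<polygon>` regular polygon, #008000→score S453 F1774: (31.4033,128.3680) → (35.4093,130.8838) → (39.8739,129.3203) → (41.4352,124.8549) → (38.9174,120.8501) → (34.2166,120.3217) → (30.8725,123.6674) → (31.4033,128.3680) (closed)

[2] `<polygon>` regular polygon, #008000→score S453 F1774: (137.7799,8.3444) → (128.9637,17.8044) → (129.4189,30.7276) → (138.8789,39.5438) → (151.8021,39.0886) → (160.6183,29.6286) → (160.1631,16.7054) → (150.7031,7.8892) → (137.7799,8.3444) (closed)

[3] `<path>` open polyline, #008000→score S453 F1774: (149.1929,71.8010) → (35.7963,66.0045) → (131.4772,64.8727) → (159.1287,108.5918) → (173.0013,133.7132)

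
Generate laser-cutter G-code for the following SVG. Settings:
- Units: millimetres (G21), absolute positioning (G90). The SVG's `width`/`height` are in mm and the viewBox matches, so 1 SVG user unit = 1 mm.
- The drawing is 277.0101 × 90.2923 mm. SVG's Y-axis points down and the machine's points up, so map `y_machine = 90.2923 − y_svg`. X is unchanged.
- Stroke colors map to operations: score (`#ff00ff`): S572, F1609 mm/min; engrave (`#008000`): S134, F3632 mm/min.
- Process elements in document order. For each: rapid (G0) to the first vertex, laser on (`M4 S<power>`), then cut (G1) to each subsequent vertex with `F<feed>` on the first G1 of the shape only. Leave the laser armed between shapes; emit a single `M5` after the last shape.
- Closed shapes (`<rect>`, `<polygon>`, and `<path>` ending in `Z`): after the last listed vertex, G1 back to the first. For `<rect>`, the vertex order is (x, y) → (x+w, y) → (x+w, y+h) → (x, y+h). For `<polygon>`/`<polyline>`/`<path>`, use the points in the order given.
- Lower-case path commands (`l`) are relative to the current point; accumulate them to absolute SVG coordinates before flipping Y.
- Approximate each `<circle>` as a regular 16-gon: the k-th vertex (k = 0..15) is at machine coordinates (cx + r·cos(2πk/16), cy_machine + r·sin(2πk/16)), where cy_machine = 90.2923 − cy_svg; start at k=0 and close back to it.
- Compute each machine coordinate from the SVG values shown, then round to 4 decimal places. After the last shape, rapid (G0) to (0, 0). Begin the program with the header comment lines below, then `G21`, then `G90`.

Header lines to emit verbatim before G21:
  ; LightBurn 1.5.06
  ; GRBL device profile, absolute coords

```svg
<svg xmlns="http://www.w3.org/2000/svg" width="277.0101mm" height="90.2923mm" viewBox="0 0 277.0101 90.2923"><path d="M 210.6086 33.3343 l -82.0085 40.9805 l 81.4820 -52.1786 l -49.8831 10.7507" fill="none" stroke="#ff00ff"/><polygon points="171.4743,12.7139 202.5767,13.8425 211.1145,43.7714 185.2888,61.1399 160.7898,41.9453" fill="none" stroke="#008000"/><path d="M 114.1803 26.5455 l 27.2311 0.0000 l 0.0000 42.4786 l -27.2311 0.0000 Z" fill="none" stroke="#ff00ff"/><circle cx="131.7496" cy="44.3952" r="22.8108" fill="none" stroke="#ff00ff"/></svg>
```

; LightBurn 1.5.06
; GRBL device profile, absolute coords
G21
G90
G0 X210.6086 Y56.9580
M4 S572
G1 X128.6001 Y15.9775 F1609
G1 X210.0821 Y68.1561
G1 X160.1990 Y57.4054
G0 X171.4743 Y77.5784
M4 S134
G1 X202.5767 Y76.4498 F3632
G1 X211.1145 Y46.5209
G1 X185.2888 Y29.1524
G1 X160.7898 Y48.3470
G1 X171.4743 Y77.5784
G0 X114.1803 Y63.7468
M4 S572
G1 X141.4114 Y63.7468 F1609
G1 X141.4114 Y21.2682
G1 X114.1803 Y21.2682
G1 X114.1803 Y63.7468
G0 X154.5604 Y45.8971
M4 S572
G1 X152.8240 Y54.6264 F1609
G1 X147.8793 Y62.0268
G1 X140.4789 Y66.9715
G1 X131.7496 Y68.7079
G1 X123.0203 Y66.9715
G1 X115.6199 Y62.0268
G1 X110.6752 Y54.6264
G1 X108.9388 Y45.8971
G1 X110.6752 Y37.1678
G1 X115.6199 Y29.7674
G1 X123.0203 Y24.8227
G1 X131.7496 Y23.0863
G1 X140.4789 Y24.8227
G1 X147.8793 Y29.7674
G1 X152.8240 Y37.1678
G1 X154.5604 Y45.8971
M5
G0 X0.0000 Y0.0000

viewBox `0 0 277.0101 90.2923` with mm width/height → 1 unit = 1 mm. Flip: y_m = 90.2923 − y_svg.

**Shape 1** — `<path>` open polyline, stroke `#ff00ff` → score (S572, F1609). Machine vertices: (210.6086,56.9580) → (128.6001,15.9775) → (210.0821,68.1561) → (160.1990,57.4054). Open path.

**Shape 2** — `<polygon>` regular polygon, stroke `#008000` → engrave (S134, F3632). Machine vertices: (171.4743,77.5784) → (202.5767,76.4498) → (211.1145,46.5209) → (185.2888,29.1524) → (160.7898,48.3470) → (171.4743,77.5784). Closed: final G1 returns to the first vertex.

**Shape 3** — `<path>` rectangle, stroke `#ff00ff` → score (S572, F1609). Machine vertices: (114.1803,63.7468) → (141.4114,63.7468) → (141.4114,21.2682) → (114.1803,21.2682) → (114.1803,63.7468). Closed: final G1 returns to the first vertex.

**Shape 4** — `<circle>` circle, stroke `#ff00ff` → score (S572, F1609). Machine vertices: (154.5604,45.8971) → (152.8240,54.6264) → (147.8793,62.0268) → (140.4789,66.9715) → (131.7496,68.7079) → (123.0203,66.9715) → (115.6199,62.0268) → (110.6752,54.6264) → (108.9388,45.8971) → (110.6752,37.1678) → (115.6199,29.7674) → (123.0203,24.8227) → (131.7496,23.0863) → (140.4789,24.8227) → (147.8793,29.7674) → (152.8240,37.1678) → (154.5604,45.8971). Closed: final G1 returns to the first vertex.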